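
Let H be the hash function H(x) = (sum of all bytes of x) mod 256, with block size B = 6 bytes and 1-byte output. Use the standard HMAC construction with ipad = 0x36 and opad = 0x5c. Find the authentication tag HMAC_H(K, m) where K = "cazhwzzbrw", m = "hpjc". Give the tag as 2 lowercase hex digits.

Key "cazhwzzbrw" = 63 61 7a 68 77 7a 7a 62 72 77 is 10 bytes > B = 6, so hash it first: H(key) = 5c, then zero-pad to 6 bytes: K' = 5c 00 00 00 00 00.
K' ⊕ ipad = 6a 36 36 36 36 36.  K' ⊕ opad = 00 5c 5c 5c 5c 5c.
Inner input = (K'⊕ipad) ∥ m = 6a 36 36 36 36 36 ∥ 68 70 6a 63.
Inner hash: sum = 106+54+54+54+54+54+104+112+106+99 = 797; mod 256 = 29 → 1d.
Outer input = (K'⊕opad) ∥ inner = 00 5c 5c 5c 5c 5c ∥ 1d.
Outer hash (tag): sum = 0+92+92+92+92+92+29 = 489; mod 256 = 233 → e9.

e9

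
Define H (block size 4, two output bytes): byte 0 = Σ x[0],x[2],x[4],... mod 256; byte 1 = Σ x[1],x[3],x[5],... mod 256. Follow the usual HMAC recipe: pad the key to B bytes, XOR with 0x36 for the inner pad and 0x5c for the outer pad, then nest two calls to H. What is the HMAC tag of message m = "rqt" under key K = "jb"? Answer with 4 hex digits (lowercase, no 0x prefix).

0a95

Key "jb" = 6a 62 is 2 bytes ≤ B = 4; zero-pad to 4 bytes: K' = 6a 62 00 00.
K' ⊕ ipad = 5c 54 36 36.  K' ⊕ opad = 36 3e 5c 5c.
Inner input = (K'⊕ipad) ∥ m = 5c 54 36 36 ∥ 72 71 74.
Inner hash: even-index sum = 376 mod 256 = 120; odd-index sum = 251 mod 256 = 251 → 78 fb.
Outer input = (K'⊕opad) ∥ inner = 36 3e 5c 5c ∥ 78 fb.
Outer hash (tag): even-index sum = 266 mod 256 = 10; odd-index sum = 405 mod 256 = 149 → 0a 95.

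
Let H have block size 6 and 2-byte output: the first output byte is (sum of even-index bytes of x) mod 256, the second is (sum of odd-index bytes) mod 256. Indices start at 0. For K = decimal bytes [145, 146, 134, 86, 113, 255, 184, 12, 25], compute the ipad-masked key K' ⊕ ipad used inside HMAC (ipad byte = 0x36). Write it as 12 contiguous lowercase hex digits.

6fc536363636

Key decimal bytes [145, 146, 134, 86, 113, 255, 184, 12, 25] = 91 92 86 56 71 ff b8 0c 19 is 9 bytes > B = 6, so hash it first: H(key) = 59 f3, then zero-pad to 6 bytes: K' = 59 f3 00 00 00 00.
XOR each byte with 0x36: 59⊕36=6f, f3⊕36=c5, 00⊕36=36, 00⊕36=36, 00⊕36=36, 00⊕36=36.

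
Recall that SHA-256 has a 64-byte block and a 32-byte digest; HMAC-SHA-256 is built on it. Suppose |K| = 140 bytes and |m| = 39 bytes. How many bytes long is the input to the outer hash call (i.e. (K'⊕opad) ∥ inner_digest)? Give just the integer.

Key is 140 > 64 bytes, so it is hashed to 32 bytes then zero-padded to 64: |K'| = 64.
Outer input = (K'⊕opad) ∥ H(inner) → 64 + 32 = 96 bytes.

96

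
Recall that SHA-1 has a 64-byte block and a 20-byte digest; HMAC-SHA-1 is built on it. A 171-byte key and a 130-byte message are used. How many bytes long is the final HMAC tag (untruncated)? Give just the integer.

The tag is one SHA-1 digest: 20 bytes.

20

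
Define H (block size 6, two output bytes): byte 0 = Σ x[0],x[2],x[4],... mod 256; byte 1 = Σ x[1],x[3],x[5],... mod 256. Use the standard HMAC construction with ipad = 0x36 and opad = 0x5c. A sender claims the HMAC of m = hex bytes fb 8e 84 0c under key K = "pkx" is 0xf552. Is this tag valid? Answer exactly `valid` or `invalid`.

valid

Key "pkx" = 70 6b 78 is 3 bytes ≤ B = 6; zero-pad to 6 bytes: K' = 70 6b 78 00 00 00.
K' ⊕ ipad = 46 5d 4e 36 36 36; K' ⊕ opad = 2c 37 24 5c 5c 5c.
Inner hash: even-index sum = 585 mod 256 = 73; odd-index sum = 355 mod 256 = 99 → 49 63.
Outer hash (recomputed tag): even-index sum = 245 mod 256 = 245; odd-index sum = 338 mod 256 = 82 → f5 52.
Recomputed tag = f552; claimed = f552 → match.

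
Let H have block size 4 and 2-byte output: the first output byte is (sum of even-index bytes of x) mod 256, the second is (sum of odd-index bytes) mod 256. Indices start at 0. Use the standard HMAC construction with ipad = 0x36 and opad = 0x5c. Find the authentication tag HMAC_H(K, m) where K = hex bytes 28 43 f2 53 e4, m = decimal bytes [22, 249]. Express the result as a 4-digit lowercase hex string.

12f5

Key hex bytes 28 43 f2 53 e4 is 5 bytes > B = 4, so hash it first: H(key) = fe 96, then zero-pad to 4 bytes: K' = fe 96 00 00.
K' ⊕ ipad = c8 a0 36 36.  K' ⊕ opad = a2 ca 5c 5c.
Inner input = (K'⊕ipad) ∥ m = c8 a0 36 36 ∥ 16 f9.
Inner hash: even-index sum = 276 mod 256 = 20; odd-index sum = 463 mod 256 = 207 → 14 cf.
Outer input = (K'⊕opad) ∥ inner = a2 ca 5c 5c ∥ 14 cf.
Outer hash (tag): even-index sum = 274 mod 256 = 18; odd-index sum = 501 mod 256 = 245 → 12 f5.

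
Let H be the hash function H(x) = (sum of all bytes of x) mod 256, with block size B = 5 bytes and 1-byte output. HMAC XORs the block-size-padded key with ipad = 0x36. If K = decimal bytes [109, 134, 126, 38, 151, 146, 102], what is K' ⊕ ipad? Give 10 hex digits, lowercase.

Key decimal bytes [109, 134, 126, 38, 151, 146, 102] = 6d 86 7e 26 97 92 66 is 7 bytes > B = 5, so hash it first: H(key) = 26, then zero-pad to 5 bytes: K' = 26 00 00 00 00.
XOR each byte with 0x36: 26⊕36=10, 00⊕36=36, 00⊕36=36, 00⊕36=36, 00⊕36=36.

1036363636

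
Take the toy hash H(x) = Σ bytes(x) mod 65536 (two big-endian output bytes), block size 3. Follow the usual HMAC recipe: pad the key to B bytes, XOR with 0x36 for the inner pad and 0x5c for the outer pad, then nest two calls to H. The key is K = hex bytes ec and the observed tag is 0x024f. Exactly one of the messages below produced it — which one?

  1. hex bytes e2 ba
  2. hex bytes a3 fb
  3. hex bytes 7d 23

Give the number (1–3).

Key hex bytes ec is 1 byte ≤ B = 3; zero-pad to 3 bytes: K' = ec 00 00.
K' ⊕ ipad = da 36 36; K' ⊕ opad = b0 5c 5c.
m1: inner = H(da 36 36 e2 ba) = 02 e2; tag = H(b0 5c 5c 02 e2) = 024c
m2: inner = H(da 36 36 a3 fb) = 02 e4; tag = H(b0 5c 5c 02 e4) = 024e
m3: inner = H(da 36 36 7d 23) = 01 e6; tag = H(b0 5c 5c 01 e6) = 024f ← matches

3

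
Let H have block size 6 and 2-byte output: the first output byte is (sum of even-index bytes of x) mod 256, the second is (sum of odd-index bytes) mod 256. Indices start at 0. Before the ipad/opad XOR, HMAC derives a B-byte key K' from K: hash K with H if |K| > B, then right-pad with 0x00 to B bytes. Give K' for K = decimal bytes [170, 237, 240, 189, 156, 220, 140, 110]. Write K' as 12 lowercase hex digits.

|K| = 8 > B = 6, so first hash the key.
H(K): even-index sum = 706 mod 256 = 194; odd-index sum = 756 mod 256 = 244 → c2 f4.
Zero-pad H(K) = c2 f4 to 6 bytes: K' = c2 f4 00 00 00 00.

c2f400000000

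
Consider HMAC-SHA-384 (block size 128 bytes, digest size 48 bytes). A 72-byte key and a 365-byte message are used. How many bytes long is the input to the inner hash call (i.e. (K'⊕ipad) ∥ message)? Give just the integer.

493

Key is 72 ≤ 128 bytes, zero-padded: |K'| = 128.
Inner input = (K'⊕ipad) ∥ m → 128 + 365 = 493 bytes.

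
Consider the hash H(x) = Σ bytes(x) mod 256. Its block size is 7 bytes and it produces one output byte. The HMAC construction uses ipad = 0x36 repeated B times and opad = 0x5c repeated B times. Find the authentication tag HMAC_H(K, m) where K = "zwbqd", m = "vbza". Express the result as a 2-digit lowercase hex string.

45

Key "zwbqd" = 7a 77 62 71 64 is 5 bytes ≤ B = 7; zero-pad to 7 bytes: K' = 7a 77 62 71 64 00 00.
K' ⊕ ipad = 4c 41 54 47 52 36 36.  K' ⊕ opad = 26 2b 3e 2d 38 5c 5c.
Inner input = (K'⊕ipad) ∥ m = 4c 41 54 47 52 36 36 ∥ 76 62 7a 61.
Inner hash: sum = 76+65+84+71+82+54+54+118+98+122+97 = 921; mod 256 = 153 → 99.
Outer input = (K'⊕opad) ∥ inner = 26 2b 3e 2d 38 5c 5c ∥ 99.
Outer hash (tag): sum = 38+43+62+45+56+92+92+153 = 581; mod 256 = 69 → 45.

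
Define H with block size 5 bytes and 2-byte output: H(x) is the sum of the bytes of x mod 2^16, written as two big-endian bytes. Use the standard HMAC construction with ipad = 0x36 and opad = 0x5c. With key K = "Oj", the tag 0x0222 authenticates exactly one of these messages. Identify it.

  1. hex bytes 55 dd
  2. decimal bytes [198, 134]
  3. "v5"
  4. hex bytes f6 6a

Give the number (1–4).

2

Key "Oj" = 4f 6a is 2 bytes ≤ B = 5; zero-pad to 5 bytes: K' = 4f 6a 00 00 00.
K' ⊕ ipad = 79 5c 36 36 36; K' ⊕ opad = 13 36 5c 5c 5c.
m1: inner = H(79 5c 36 36 36 55 dd) = 02 a9; tag = H(13 36 5c 5c 5c 02 a9) = 0208
m2: inner = H(79 5c 36 36 36 c6 86) = 02 c3; tag = H(13 36 5c 5c 5c 02 c3) = 0222 ← matches
m3: inner = H(79 5c 36 36 36 76 35) = 02 22; tag = H(13 36 5c 5c 5c 02 22) = 0181
m4: inner = H(79 5c 36 36 36 f6 6a) = 02 d7; tag = H(13 36 5c 5c 5c 02 d7) = 0236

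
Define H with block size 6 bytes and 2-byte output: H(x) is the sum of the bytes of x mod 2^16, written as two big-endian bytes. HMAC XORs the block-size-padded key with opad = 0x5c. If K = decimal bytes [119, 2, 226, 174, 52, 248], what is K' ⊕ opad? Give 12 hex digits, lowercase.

Key decimal bytes [119, 2, 226, 174, 52, 248] = 77 02 e2 ae 34 f8 is exactly B = 6 bytes: K' = 77 02 e2 ae 34 f8.
XOR each byte with 0x5c: 77⊕5c=2b, 02⊕5c=5e, e2⊕5c=be, ae⊕5c=f2, 34⊕5c=68, f8⊕5c=a4.

2b5ebef268a4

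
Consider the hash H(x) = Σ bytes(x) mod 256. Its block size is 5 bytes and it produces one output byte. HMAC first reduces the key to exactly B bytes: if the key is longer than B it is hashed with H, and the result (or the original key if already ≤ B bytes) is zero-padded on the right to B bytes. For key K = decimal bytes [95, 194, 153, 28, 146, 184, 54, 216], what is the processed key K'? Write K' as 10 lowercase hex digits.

|K| = 8 > B = 5, so first hash the key.
H(K): sum = 95+194+153+28+146+184+54+216 = 1070; mod 256 = 46 → 2e.
Zero-pad H(K) = 2e to 5 bytes: K' = 2e 00 00 00 00.

2e00000000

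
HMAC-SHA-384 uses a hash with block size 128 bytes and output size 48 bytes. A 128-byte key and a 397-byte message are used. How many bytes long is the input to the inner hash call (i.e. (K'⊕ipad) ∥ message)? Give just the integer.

525

Key is 128 ≤ 128 bytes, zero-padded: |K'| = 128.
Inner input = (K'⊕ipad) ∥ m → 128 + 397 = 525 bytes.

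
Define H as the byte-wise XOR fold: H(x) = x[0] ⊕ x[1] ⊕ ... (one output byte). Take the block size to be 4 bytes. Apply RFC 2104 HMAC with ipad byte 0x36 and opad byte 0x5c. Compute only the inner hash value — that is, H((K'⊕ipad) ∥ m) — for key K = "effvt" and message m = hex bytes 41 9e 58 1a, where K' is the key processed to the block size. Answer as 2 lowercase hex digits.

fa

Key "effvt" = 65 66 66 76 74 is 5 bytes > B = 4, so hash it first: H(key) = 67, then zero-pad to 4 bytes: K' = 67 00 00 00.
K' ⊕ ipad = 51 36 36 36.
Inner input = 51 36 36 36 ∥ 41 9e 58 1a.
Inner hash: XOR 51⊕36⊕36⊕36⊕41⊕9e⊕58⊕1a = fa.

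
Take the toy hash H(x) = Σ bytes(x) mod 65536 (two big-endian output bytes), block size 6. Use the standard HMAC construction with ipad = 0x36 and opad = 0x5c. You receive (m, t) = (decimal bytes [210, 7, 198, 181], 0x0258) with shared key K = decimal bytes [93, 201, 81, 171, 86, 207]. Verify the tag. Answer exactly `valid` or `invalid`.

valid

Key decimal bytes [93, 201, 81, 171, 86, 207] = 5d c9 51 ab 56 cf is exactly B = 6 bytes: K' = 5d c9 51 ab 56 cf.
K' ⊕ ipad = 6b ff 67 9d 60 f9; K' ⊕ opad = 01 95 0d f7 0a 93.
Inner hash: sum = 107+255+103+157+96+249+210+7+198+181 = 1563 → 06 1b.
Outer hash (recomputed tag): sum = 1+149+13+247+10+147+6+27 = 600 → 02 58.
Recomputed tag = 0258; claimed = 0258 → match.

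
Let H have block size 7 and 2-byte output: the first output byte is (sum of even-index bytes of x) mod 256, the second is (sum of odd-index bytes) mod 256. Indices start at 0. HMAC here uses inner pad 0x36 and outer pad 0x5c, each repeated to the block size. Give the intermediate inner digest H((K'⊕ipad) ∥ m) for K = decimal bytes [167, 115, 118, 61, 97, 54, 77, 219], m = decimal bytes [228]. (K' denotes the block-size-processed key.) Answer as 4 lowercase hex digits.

9f47

Key decimal bytes [167, 115, 118, 61, 97, 54, 77, 219] = a7 73 76 3d 61 36 4d db is 8 bytes > B = 7, so hash it first: H(key) = cb c1, then zero-pad to 7 bytes: K' = cb c1 00 00 00 00 00.
K' ⊕ ipad = fd f7 36 36 36 36 36.
Inner input = fd f7 36 36 36 36 36 ∥ e4.
Inner hash: even-index sum = 415 mod 256 = 159; odd-index sum = 583 mod 256 = 71 → 9f 47.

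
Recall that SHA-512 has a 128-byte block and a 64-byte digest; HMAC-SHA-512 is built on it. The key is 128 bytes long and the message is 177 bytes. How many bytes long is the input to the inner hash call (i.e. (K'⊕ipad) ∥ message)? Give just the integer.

Key is 128 ≤ 128 bytes, zero-padded: |K'| = 128.
Inner input = (K'⊕ipad) ∥ m → 128 + 177 = 305 bytes.

305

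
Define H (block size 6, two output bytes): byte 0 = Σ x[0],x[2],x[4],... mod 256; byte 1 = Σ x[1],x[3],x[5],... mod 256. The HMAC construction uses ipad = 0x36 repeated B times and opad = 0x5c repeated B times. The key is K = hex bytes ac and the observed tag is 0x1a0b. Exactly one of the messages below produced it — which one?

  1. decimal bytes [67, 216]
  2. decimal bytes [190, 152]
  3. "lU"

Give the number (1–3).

3

Key hex bytes ac is 1 byte ≤ B = 6; zero-pad to 6 bytes: K' = ac 00 00 00 00 00.
K' ⊕ ipad = 9a 36 36 36 36 36; K' ⊕ opad = f0 5c 5c 5c 5c 5c.
m1: inner = H(9a 36 36 36 36 36 43 d8) = 49 7a; tag = H(f0 5c 5c 5c 5c 5c 49 7a) = f18e
m2: inner = H(9a 36 36 36 36 36 be 98) = c4 3a; tag = H(f0 5c 5c 5c 5c 5c c4 3a) = 6c4e
m3: inner = H(9a 36 36 36 36 36 6c 55) = 72 f7; tag = H(f0 5c 5c 5c 5c 5c 72 f7) = 1a0b ← matches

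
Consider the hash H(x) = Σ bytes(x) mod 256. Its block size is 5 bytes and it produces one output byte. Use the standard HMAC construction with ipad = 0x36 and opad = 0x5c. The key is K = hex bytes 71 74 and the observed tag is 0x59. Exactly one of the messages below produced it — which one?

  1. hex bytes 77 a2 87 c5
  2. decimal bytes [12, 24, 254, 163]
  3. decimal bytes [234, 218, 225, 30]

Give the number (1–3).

2

Key hex bytes 71 74 is 2 bytes ≤ B = 5; zero-pad to 5 bytes: K' = 71 74 00 00 00.
K' ⊕ ipad = 47 42 36 36 36; K' ⊕ opad = 2d 28 5c 5c 5c.
m1: inner = H(47 42 36 36 36 77 a2 87 c5) = 90; tag = H(2d 28 5c 5c 5c 90) = f9
m2: inner = H(47 42 36 36 36 0c 18 fe a3) = f0; tag = H(2d 28 5c 5c 5c f0) = 59 ← matches
m3: inner = H(47 42 36 36 36 ea da e1 1e) = ee; tag = H(2d 28 5c 5c 5c ee) = 57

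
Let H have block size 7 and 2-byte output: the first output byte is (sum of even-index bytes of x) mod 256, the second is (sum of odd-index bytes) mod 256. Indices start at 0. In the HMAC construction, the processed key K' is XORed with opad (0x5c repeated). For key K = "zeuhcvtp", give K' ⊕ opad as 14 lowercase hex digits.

Key "zeuhcvtp" = 7a 65 75 68 63 76 74 70 is 8 bytes > B = 7, so hash it first: H(key) = c6 b3, then zero-pad to 7 bytes: K' = c6 b3 00 00 00 00 00.
XOR each byte with 0x5c: c6⊕5c=9a, b3⊕5c=ef, 00⊕5c=5c, 00⊕5c=5c, 00⊕5c=5c, 00⊕5c=5c, 00⊕5c=5c.

9aef5c5c5c5c5c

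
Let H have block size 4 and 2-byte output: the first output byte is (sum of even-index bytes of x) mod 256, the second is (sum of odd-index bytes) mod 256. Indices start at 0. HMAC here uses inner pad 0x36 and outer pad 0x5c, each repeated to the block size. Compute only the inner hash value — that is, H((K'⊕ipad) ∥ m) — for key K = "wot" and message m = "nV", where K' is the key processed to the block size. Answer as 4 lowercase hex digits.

f1e5

Key "wot" = 77 6f 74 is 3 bytes ≤ B = 4; zero-pad to 4 bytes: K' = 77 6f 74 00.
K' ⊕ ipad = 41 59 42 36.
Inner input = 41 59 42 36 ∥ 6e 56.
Inner hash: even-index sum = 241 mod 256 = 241; odd-index sum = 229 mod 256 = 229 → f1 e5.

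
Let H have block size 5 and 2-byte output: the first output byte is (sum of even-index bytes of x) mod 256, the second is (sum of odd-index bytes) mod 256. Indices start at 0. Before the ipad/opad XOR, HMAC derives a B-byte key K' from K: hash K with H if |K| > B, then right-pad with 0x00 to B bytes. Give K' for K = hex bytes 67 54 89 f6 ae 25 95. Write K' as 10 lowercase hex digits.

|K| = 7 > B = 5, so first hash the key.
H(K): even-index sum = 563 mod 256 = 51; odd-index sum = 367 mod 256 = 111 → 33 6f.
Zero-pad H(K) = 33 6f to 5 bytes: K' = 33 6f 00 00 00.

336f000000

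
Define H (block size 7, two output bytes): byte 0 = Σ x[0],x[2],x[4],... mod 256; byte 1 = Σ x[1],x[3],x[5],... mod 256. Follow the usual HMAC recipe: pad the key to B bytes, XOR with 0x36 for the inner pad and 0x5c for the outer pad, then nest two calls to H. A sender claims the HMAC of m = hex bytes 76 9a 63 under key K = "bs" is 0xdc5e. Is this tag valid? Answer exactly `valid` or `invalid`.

Key "bs" = 62 73 is 2 bytes ≤ B = 7; zero-pad to 7 bytes: K' = 62 73 00 00 00 00 00.
K' ⊕ ipad = 54 45 36 36 36 36 36; K' ⊕ opad = 3e 2f 5c 5c 5c 5c 5c.
Inner hash: even-index sum = 400 mod 256 = 144; odd-index sum = 394 mod 256 = 138 → 90 8a.
Outer hash (recomputed tag): even-index sum = 476 mod 256 = 220; odd-index sum = 375 mod 256 = 119 → dc 77.
Recomputed tag = dc77; claimed = dc5e → mismatch.

invalid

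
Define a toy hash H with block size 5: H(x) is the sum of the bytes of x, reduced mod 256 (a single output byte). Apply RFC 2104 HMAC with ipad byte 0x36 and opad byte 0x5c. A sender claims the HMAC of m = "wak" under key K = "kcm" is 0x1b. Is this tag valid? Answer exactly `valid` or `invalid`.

valid

Key "kcm" = 6b 63 6d is 3 bytes ≤ B = 5; zero-pad to 5 bytes: K' = 6b 63 6d 00 00.
K' ⊕ ipad = 5d 55 5b 36 36; K' ⊕ opad = 37 3f 31 5c 5c.
Inner hash: sum = 93+85+91+54+54+119+97+107 = 700; mod 256 = 188 → bc.
Outer hash (recomputed tag): sum = 55+63+49+92+92+188 = 539; mod 256 = 27 → 1b.
Recomputed tag = 1b; claimed = 1b → match.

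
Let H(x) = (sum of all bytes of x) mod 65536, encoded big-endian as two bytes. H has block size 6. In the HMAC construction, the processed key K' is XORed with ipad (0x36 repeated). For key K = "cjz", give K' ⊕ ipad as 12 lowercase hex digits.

555c4c363636

Key "cjz" = 63 6a 7a is 3 bytes ≤ B = 6; zero-pad to 6 bytes: K' = 63 6a 7a 00 00 00.
XOR each byte with 0x36: 63⊕36=55, 6a⊕36=5c, 7a⊕36=4c, 00⊕36=36, 00⊕36=36, 00⊕36=36.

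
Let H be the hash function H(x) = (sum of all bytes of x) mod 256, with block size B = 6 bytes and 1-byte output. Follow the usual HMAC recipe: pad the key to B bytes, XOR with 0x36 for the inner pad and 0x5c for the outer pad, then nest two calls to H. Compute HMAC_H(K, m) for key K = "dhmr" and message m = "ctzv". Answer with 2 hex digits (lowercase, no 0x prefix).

Key "dhmr" = 64 68 6d 72 is 4 bytes ≤ B = 6; zero-pad to 6 bytes: K' = 64 68 6d 72 00 00.
K' ⊕ ipad = 52 5e 5b 44 36 36.  K' ⊕ opad = 38 34 31 2e 5c 5c.
Inner input = (K'⊕ipad) ∥ m = 52 5e 5b 44 36 36 ∥ 63 74 7a 76.
Inner hash: sum = 82+94+91+68+54+54+99+116+122+118 = 898; mod 256 = 130 → 82.
Outer input = (K'⊕opad) ∥ inner = 38 34 31 2e 5c 5c ∥ 82.
Outer hash (tag): sum = 56+52+49+46+92+92+130 = 517; mod 256 = 5 → 05.

05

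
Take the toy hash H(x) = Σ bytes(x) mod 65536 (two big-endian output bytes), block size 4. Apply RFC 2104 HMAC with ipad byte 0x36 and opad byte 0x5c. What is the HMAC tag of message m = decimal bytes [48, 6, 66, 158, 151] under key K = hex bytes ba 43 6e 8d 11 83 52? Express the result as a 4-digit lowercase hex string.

Key hex bytes ba 43 6e 8d 11 83 52 is 7 bytes > B = 4, so hash it first: H(key) = 02 de, then zero-pad to 4 bytes: K' = 02 de 00 00.
K' ⊕ ipad = 34 e8 36 36.  K' ⊕ opad = 5e 82 5c 5c.
Inner input = (K'⊕ipad) ∥ m = 34 e8 36 36 ∥ 30 06 42 9e 97.
Inner hash: sum = 52+232+54+54+48+6+66+158+151 = 821 → 03 35.
Outer input = (K'⊕opad) ∥ inner = 5e 82 5c 5c ∥ 03 35.
Outer hash (tag): sum = 94+130+92+92+3+53 = 464 → 01 d0.

01d0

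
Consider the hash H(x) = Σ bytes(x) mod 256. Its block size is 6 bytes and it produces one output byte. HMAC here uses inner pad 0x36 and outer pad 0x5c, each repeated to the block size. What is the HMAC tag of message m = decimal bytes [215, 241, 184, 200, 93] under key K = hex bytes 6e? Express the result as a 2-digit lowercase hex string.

Key hex bytes 6e is 1 byte ≤ B = 6; zero-pad to 6 bytes: K' = 6e 00 00 00 00 00.
K' ⊕ ipad = 58 36 36 36 36 36.  K' ⊕ opad = 32 5c 5c 5c 5c 5c.
Inner input = (K'⊕ipad) ∥ m = 58 36 36 36 36 36 ∥ d7 f1 b8 c8 5d.
Inner hash: sum = 88+54+54+54+54+54+215+241+184+200+93 = 1291; mod 256 = 11 → 0b.
Outer input = (K'⊕opad) ∥ inner = 32 5c 5c 5c 5c 5c ∥ 0b.
Outer hash (tag): sum = 50+92+92+92+92+92+11 = 521; mod 256 = 9 → 09.

09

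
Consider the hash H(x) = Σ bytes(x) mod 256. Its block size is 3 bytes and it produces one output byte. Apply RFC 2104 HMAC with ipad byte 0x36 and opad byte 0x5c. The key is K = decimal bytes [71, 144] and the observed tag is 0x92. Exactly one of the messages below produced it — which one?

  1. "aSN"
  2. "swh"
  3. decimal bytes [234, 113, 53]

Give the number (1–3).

Key decimal bytes [71, 144] = 47 90 is 2 bytes ≤ B = 3; zero-pad to 3 bytes: K' = 47 90 00.
K' ⊕ ipad = 71 a6 36; K' ⊕ opad = 1b cc 5c.
m1: inner = H(71 a6 36 61 53 4e) = 4f; tag = H(1b cc 5c 4f) = 92 ← matches
m2: inner = H(71 a6 36 73 77 68) = 9f; tag = H(1b cc 5c 9f) = e2
m3: inner = H(71 a6 36 ea 71 35) = dd; tag = H(1b cc 5c dd) = 20

1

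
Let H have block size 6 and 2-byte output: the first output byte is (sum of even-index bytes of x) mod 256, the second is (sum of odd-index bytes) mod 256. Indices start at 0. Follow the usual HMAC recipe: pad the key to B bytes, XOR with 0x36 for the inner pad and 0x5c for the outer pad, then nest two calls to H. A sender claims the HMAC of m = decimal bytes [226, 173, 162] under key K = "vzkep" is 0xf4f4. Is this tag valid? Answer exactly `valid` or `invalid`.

invalid

Key "vzkep" = 76 7a 6b 65 70 is 5 bytes ≤ B = 6; zero-pad to 6 bytes: K' = 76 7a 6b 65 70 00.
K' ⊕ ipad = 40 4c 5d 53 46 36; K' ⊕ opad = 2a 26 37 39 2c 5c.
Inner hash: even-index sum = 615 mod 256 = 103; odd-index sum = 386 mod 256 = 130 → 67 82.
Outer hash (recomputed tag): even-index sum = 244 mod 256 = 244; odd-index sum = 317 mod 256 = 61 → f4 3d.
Recomputed tag = f43d; claimed = f4f4 → mismatch.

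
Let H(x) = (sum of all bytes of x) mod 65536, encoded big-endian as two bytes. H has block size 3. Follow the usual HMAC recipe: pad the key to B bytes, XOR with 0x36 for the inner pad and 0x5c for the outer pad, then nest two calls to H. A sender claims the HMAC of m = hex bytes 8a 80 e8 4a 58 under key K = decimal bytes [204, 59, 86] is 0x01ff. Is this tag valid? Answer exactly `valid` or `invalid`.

valid

Key decimal bytes [204, 59, 86] = cc 3b 56 is exactly B = 3 bytes: K' = cc 3b 56.
K' ⊕ ipad = fa 0d 60; K' ⊕ opad = 90 67 0a.
Inner hash: sum = 250+13+96+138+128+232+74+88 = 1019 → 03 fb.
Outer hash (recomputed tag): sum = 144+103+10+3+251 = 511 → 01 ff.
Recomputed tag = 01ff; claimed = 01ff → match.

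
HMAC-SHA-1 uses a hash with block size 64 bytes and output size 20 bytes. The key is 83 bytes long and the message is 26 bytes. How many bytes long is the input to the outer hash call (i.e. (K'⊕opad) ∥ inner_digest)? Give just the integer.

Key is 83 > 64 bytes, so it is hashed to 20 bytes then zero-padded to 64: |K'| = 64.
Outer input = (K'⊕opad) ∥ H(inner) → 64 + 20 = 84 bytes.

84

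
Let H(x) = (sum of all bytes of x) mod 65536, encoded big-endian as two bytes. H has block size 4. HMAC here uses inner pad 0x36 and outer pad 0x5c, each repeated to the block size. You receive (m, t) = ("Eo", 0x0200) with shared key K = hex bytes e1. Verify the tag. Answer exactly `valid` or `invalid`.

valid

Key hex bytes e1 is 1 byte ≤ B = 4; zero-pad to 4 bytes: K' = e1 00 00 00.
K' ⊕ ipad = d7 36 36 36; K' ⊕ opad = bd 5c 5c 5c.
Inner hash: sum = 215+54+54+54+69+111 = 557 → 02 2d.
Outer hash (recomputed tag): sum = 189+92+92+92+2+45 = 512 → 02 00.
Recomputed tag = 0200; claimed = 0200 → match.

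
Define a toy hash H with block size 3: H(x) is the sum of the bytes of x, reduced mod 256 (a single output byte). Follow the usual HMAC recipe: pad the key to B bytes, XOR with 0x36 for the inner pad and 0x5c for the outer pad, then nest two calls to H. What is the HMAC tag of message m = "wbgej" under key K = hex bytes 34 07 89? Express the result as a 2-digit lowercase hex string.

99

Key hex bytes 34 07 89 is exactly B = 3 bytes: K' = 34 07 89.
K' ⊕ ipad = 02 31 bf.  K' ⊕ opad = 68 5b d5.
Inner input = (K'⊕ipad) ∥ m = 02 31 bf ∥ 77 62 67 65 6a.
Inner hash: sum = 2+49+191+119+98+103+101+106 = 769; mod 256 = 1 → 01.
Outer input = (K'⊕opad) ∥ inner = 68 5b d5 ∥ 01.
Outer hash (tag): sum = 104+91+213+1 = 409; mod 256 = 153 → 99.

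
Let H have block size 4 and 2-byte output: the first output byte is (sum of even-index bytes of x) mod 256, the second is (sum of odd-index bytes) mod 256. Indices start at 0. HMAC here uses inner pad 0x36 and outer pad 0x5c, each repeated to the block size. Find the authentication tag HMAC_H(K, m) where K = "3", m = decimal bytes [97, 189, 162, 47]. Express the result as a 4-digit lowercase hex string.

0910

Key "3" = 33 is 1 byte ≤ B = 4; zero-pad to 4 bytes: K' = 33 00 00 00.
K' ⊕ ipad = 05 36 36 36.  K' ⊕ opad = 6f 5c 5c 5c.
Inner input = (K'⊕ipad) ∥ m = 05 36 36 36 ∥ 61 bd a2 2f.
Inner hash: even-index sum = 318 mod 256 = 62; odd-index sum = 344 mod 256 = 88 → 3e 58.
Outer input = (K'⊕opad) ∥ inner = 6f 5c 5c 5c ∥ 3e 58.
Outer hash (tag): even-index sum = 265 mod 256 = 9; odd-index sum = 272 mod 256 = 16 → 09 10.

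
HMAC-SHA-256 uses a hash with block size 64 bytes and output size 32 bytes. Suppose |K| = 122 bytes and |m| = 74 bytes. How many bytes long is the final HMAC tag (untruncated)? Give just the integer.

32

The tag is one SHA-256 digest: 32 bytes.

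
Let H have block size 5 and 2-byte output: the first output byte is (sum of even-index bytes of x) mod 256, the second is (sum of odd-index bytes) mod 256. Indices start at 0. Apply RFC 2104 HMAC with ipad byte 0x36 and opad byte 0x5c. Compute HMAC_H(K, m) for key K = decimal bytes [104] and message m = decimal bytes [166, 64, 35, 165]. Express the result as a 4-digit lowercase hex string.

2167

Key decimal bytes [104] = 68 is 1 byte ≤ B = 5; zero-pad to 5 bytes: K' = 68 00 00 00 00.
K' ⊕ ipad = 5e 36 36 36 36.  K' ⊕ opad = 34 5c 5c 5c 5c.
Inner input = (K'⊕ipad) ∥ m = 5e 36 36 36 36 ∥ a6 40 23 a5.
Inner hash: even-index sum = 431 mod 256 = 175; odd-index sum = 309 mod 256 = 53 → af 35.
Outer input = (K'⊕opad) ∥ inner = 34 5c 5c 5c 5c ∥ af 35.
Outer hash (tag): even-index sum = 289 mod 256 = 33; odd-index sum = 359 mod 256 = 103 → 21 67.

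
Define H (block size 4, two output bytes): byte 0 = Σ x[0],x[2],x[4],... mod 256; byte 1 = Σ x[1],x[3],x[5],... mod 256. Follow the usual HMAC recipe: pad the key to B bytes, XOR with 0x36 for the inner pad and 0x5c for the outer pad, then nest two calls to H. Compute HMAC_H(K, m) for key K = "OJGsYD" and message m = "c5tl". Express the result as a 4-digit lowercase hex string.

f5c7

Key "OJGsYD" = 4f 4a 47 73 59 44 is 6 bytes > B = 4, so hash it first: H(key) = ef 01, then zero-pad to 4 bytes: K' = ef 01 00 00.
K' ⊕ ipad = d9 37 36 36.  K' ⊕ opad = b3 5d 5c 5c.
Inner input = (K'⊕ipad) ∥ m = d9 37 36 36 ∥ 63 35 74 6c.
Inner hash: even-index sum = 486 mod 256 = 230; odd-index sum = 270 mod 256 = 14 → e6 0e.
Outer input = (K'⊕opad) ∥ inner = b3 5d 5c 5c ∥ e6 0e.
Outer hash (tag): even-index sum = 501 mod 256 = 245; odd-index sum = 199 mod 256 = 199 → f5 c7.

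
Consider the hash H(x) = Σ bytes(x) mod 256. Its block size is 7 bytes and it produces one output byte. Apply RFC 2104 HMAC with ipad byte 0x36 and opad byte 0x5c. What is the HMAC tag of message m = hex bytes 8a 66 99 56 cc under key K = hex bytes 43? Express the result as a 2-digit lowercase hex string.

Key hex bytes 43 is 1 byte ≤ B = 7; zero-pad to 7 bytes: K' = 43 00 00 00 00 00 00.
K' ⊕ ipad = 75 36 36 36 36 36 36.  K' ⊕ opad = 1f 5c 5c 5c 5c 5c 5c.
Inner input = (K'⊕ipad) ∥ m = 75 36 36 36 36 36 36 ∥ 8a 66 99 56 cc.
Inner hash: sum = 117+54+54+54+54+54+54+138+102+153+86+204 = 1124; mod 256 = 100 → 64.
Outer input = (K'⊕opad) ∥ inner = 1f 5c 5c 5c 5c 5c 5c ∥ 64.
Outer hash (tag): sum = 31+92+92+92+92+92+92+100 = 683; mod 256 = 171 → ab.

ab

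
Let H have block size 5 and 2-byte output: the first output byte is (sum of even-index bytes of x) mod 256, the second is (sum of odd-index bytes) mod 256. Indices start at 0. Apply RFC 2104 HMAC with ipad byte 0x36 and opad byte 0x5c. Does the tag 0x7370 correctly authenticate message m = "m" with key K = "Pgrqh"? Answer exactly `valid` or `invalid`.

valid

Key "Pgrqh" = 50 67 72 71 68 is exactly B = 5 bytes: K' = 50 67 72 71 68.
K' ⊕ ipad = 66 51 44 47 5e; K' ⊕ opad = 0c 3b 2e 2d 34.
Inner hash: even-index sum = 264 mod 256 = 8; odd-index sum = 261 mod 256 = 5 → 08 05.
Outer hash (recomputed tag): even-index sum = 115 mod 256 = 115; odd-index sum = 112 mod 256 = 112 → 73 70.
Recomputed tag = 7370; claimed = 7370 → match.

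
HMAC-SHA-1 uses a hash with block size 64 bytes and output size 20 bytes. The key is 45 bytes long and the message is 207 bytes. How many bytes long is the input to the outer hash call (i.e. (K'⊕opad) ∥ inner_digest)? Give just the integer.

Key is 45 ≤ 64 bytes, zero-padded: |K'| = 64.
Outer input = (K'⊕opad) ∥ H(inner) → 64 + 20 = 84 bytes.

84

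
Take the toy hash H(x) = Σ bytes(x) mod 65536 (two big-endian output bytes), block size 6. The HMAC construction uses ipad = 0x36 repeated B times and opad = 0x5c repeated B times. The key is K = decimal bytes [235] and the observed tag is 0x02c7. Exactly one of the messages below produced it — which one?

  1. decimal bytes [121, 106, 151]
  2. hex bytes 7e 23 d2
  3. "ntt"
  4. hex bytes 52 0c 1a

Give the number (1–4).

3

Key decimal bytes [235] = eb is 1 byte ≤ B = 6; zero-pad to 6 bytes: K' = eb 00 00 00 00 00.
K' ⊕ ipad = dd 36 36 36 36 36; K' ⊕ opad = b7 5c 5c 5c 5c 5c.
m1: inner = H(dd 36 36 36 36 36 79 6a 97) = 03 65; tag = H(b7 5c 5c 5c 5c 5c 03 65) = 02eb
m2: inner = H(dd 36 36 36 36 36 7e 23 d2) = 03 5e; tag = H(b7 5c 5c 5c 5c 5c 03 5e) = 02e4
m3: inner = H(dd 36 36 36 36 36 6e 74 74) = 03 41; tag = H(b7 5c 5c 5c 5c 5c 03 41) = 02c7 ← matches
m4: inner = H(dd 36 36 36 36 36 52 0c 1a) = 02 63; tag = H(b7 5c 5c 5c 5c 5c 02 63) = 02e8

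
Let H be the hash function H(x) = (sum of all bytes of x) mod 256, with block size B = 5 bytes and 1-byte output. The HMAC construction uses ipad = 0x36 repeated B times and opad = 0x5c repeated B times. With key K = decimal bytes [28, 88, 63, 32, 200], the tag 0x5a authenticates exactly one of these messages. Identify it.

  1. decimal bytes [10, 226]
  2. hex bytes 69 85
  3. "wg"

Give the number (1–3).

Key decimal bytes [28, 88, 63, 32, 200] = 1c 58 3f 20 c8 is exactly B = 5 bytes: K' = 1c 58 3f 20 c8.
K' ⊕ ipad = 2a 6e 09 16 fe; K' ⊕ opad = 40 04 63 7c 94.
m1: inner = H(2a 6e 09 16 fe 0a e2) = a1; tag = H(40 04 63 7c 94 a1) = 58
m2: inner = H(2a 6e 09 16 fe 69 85) = a3; tag = H(40 04 63 7c 94 a3) = 5a ← matches
m3: inner = H(2a 6e 09 16 fe 77 67) = 93; tag = H(40 04 63 7c 94 93) = 4a

2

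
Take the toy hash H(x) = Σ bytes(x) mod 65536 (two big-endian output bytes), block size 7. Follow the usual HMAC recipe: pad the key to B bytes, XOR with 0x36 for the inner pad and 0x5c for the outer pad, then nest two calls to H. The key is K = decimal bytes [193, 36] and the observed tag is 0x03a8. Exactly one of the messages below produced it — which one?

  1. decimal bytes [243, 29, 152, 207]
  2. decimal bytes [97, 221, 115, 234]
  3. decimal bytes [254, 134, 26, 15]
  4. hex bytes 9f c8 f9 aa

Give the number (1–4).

3

Key decimal bytes [193, 36] = c1 24 is 2 bytes ≤ B = 7; zero-pad to 7 bytes: K' = c1 24 00 00 00 00 00.
K' ⊕ ipad = f7 12 36 36 36 36 36; K' ⊕ opad = 9d 78 5c 5c 5c 5c 5c.
m1: inner = H(f7 12 36 36 36 36 36 f3 1d 98 cf) = 04 8e; tag = H(9d 78 5c 5c 5c 5c 5c 04 8e) = 0373
m2: inner = H(f7 12 36 36 36 36 36 61 dd 73 ea) = 04 b2; tag = H(9d 78 5c 5c 5c 5c 5c 04 b2) = 0397
m3: inner = H(f7 12 36 36 36 36 36 fe 86 1a 0f) = 03 c4; tag = H(9d 78 5c 5c 5c 5c 5c 03 c4) = 03a8 ← matches
m4: inner = H(f7 12 36 36 36 36 36 9f c8 f9 aa) = 05 21; tag = H(9d 78 5c 5c 5c 5c 5c 05 21) = 0307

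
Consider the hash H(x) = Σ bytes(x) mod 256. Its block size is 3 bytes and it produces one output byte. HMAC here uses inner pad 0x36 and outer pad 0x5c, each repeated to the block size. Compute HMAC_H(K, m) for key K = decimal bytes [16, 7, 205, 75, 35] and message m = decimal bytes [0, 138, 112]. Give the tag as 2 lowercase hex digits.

Key decimal bytes [16, 7, 205, 75, 35] = 10 07 cd 4b 23 is 5 bytes > B = 3, so hash it first: H(key) = 52, then zero-pad to 3 bytes: K' = 52 00 00.
K' ⊕ ipad = 64 36 36.  K' ⊕ opad = 0e 5c 5c.
Inner input = (K'⊕ipad) ∥ m = 64 36 36 ∥ 00 8a 70.
Inner hash: sum = 100+54+54+0+138+112 = 458; mod 256 = 202 → ca.
Outer input = (K'⊕opad) ∥ inner = 0e 5c 5c ∥ ca.
Outer hash (tag): sum = 14+92+92+202 = 400; mod 256 = 144 → 90.

90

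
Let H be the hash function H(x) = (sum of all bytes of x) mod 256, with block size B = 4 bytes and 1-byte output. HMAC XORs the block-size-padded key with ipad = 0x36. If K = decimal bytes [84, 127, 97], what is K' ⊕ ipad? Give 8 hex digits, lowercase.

Key decimal bytes [84, 127, 97] = 54 7f 61 is 3 bytes ≤ B = 4; zero-pad to 4 bytes: K' = 54 7f 61 00.
XOR each byte with 0x36: 54⊕36=62, 7f⊕36=49, 61⊕36=57, 00⊕36=36.

62495736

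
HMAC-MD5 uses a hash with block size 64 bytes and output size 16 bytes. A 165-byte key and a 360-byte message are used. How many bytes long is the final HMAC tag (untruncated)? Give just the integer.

16

The tag is one MD5 digest: 16 bytes.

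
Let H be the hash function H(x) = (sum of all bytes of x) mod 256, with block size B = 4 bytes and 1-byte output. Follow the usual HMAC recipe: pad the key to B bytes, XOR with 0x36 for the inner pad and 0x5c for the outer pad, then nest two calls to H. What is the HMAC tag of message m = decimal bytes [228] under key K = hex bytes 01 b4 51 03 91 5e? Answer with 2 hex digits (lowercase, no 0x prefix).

Key hex bytes 01 b4 51 03 91 5e is 6 bytes > B = 4, so hash it first: H(key) = f8, then zero-pad to 4 bytes: K' = f8 00 00 00.
K' ⊕ ipad = ce 36 36 36.  K' ⊕ opad = a4 5c 5c 5c.
Inner input = (K'⊕ipad) ∥ m = ce 36 36 36 ∥ e4.
Inner hash: sum = 206+54+54+54+228 = 596; mod 256 = 84 → 54.
Outer input = (K'⊕opad) ∥ inner = a4 5c 5c 5c ∥ 54.
Outer hash (tag): sum = 164+92+92+92+84 = 524; mod 256 = 12 → 0c.

0c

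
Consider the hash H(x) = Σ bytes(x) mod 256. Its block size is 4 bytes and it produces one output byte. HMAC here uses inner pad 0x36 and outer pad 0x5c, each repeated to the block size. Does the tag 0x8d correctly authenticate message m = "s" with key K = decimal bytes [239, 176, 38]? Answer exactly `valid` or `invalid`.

valid

Key decimal bytes [239, 176, 38] = ef b0 26 is 3 bytes ≤ B = 4; zero-pad to 4 bytes: K' = ef b0 26 00.
K' ⊕ ipad = d9 86 10 36; K' ⊕ opad = b3 ec 7a 5c.
Inner hash: sum = 217+134+16+54+115 = 536; mod 256 = 24 → 18.
Outer hash (recomputed tag): sum = 179+236+122+92+24 = 653; mod 256 = 141 → 8d.
Recomputed tag = 8d; claimed = 8d → match.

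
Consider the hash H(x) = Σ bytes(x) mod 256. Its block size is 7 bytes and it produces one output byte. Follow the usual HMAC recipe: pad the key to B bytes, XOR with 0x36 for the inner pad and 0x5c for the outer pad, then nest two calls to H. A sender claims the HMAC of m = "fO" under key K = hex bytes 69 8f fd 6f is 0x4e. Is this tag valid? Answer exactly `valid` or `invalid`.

invalid

Key hex bytes 69 8f fd 6f is 4 bytes ≤ B = 7; zero-pad to 7 bytes: K' = 69 8f fd 6f 00 00 00.
K' ⊕ ipad = 5f b9 cb 59 36 36 36; K' ⊕ opad = 35 d3 a1 33 5c 5c 5c.
Inner hash: sum = 95+185+203+89+54+54+54+102+79 = 915; mod 256 = 147 → 93.
Outer hash (recomputed tag): sum = 53+211+161+51+92+92+92+147 = 899; mod 256 = 131 → 83.
Recomputed tag = 83; claimed = 4e → mismatch.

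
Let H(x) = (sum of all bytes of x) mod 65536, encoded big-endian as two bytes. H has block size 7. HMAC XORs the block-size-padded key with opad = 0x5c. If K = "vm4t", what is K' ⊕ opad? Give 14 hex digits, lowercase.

Key "vm4t" = 76 6d 34 74 is 4 bytes ≤ B = 7; zero-pad to 7 bytes: K' = 76 6d 34 74 00 00 00.
XOR each byte with 0x5c: 76⊕5c=2a, 6d⊕5c=31, 34⊕5c=68, 74⊕5c=28, 00⊕5c=5c, 00⊕5c=5c, 00⊕5c=5c.

2a3168285c5c5c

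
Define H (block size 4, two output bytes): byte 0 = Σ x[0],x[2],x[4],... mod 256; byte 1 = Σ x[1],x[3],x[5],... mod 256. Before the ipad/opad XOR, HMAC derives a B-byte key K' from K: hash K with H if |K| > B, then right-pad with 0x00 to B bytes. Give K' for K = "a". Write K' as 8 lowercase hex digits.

Key "a" = 61 is 1 byte ≤ B = 4; zero-pad to 4 bytes: K' = 61 00 00 00.

61000000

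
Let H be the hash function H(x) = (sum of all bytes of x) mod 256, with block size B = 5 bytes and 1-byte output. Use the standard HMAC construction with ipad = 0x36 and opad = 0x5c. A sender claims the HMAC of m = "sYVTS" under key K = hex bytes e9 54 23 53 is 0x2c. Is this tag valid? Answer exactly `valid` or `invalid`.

Key hex bytes e9 54 23 53 is 4 bytes ≤ B = 5; zero-pad to 5 bytes: K' = e9 54 23 53 00.
K' ⊕ ipad = df 62 15 65 36; K' ⊕ opad = b5 08 7f 0f 5c.
Inner hash: sum = 223+98+21+101+54+115+89+86+84+83 = 954; mod 256 = 186 → ba.
Outer hash (recomputed tag): sum = 181+8+127+15+92+186 = 609; mod 256 = 97 → 61.
Recomputed tag = 61; claimed = 2c → mismatch.

invalid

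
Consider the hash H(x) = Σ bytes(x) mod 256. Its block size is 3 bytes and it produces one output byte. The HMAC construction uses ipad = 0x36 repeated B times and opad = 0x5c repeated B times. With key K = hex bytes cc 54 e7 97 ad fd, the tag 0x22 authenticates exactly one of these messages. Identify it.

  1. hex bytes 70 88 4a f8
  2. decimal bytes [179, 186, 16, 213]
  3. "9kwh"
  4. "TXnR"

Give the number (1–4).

4

Key hex bytes cc 54 e7 97 ad fd is 6 bytes > B = 3, so hash it first: H(key) = 48, then zero-pad to 3 bytes: K' = 48 00 00.
K' ⊕ ipad = 7e 36 36; K' ⊕ opad = 14 5c 5c.
m1: inner = H(7e 36 36 70 88 4a f8) = 24; tag = H(14 5c 5c 24) = f0
m2: inner = H(7e 36 36 b3 ba 10 d5) = 3c; tag = H(14 5c 5c 3c) = 08
m3: inner = H(7e 36 36 39 6b 77 68) = 6d; tag = H(14 5c 5c 6d) = 39
m4: inner = H(7e 36 36 54 58 6e 52) = 56; tag = H(14 5c 5c 56) = 22 ← matches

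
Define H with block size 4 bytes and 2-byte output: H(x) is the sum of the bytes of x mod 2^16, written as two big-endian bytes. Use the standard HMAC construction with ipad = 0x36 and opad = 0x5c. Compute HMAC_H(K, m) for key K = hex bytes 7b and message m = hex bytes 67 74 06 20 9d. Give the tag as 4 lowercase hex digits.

Key hex bytes 7b is 1 byte ≤ B = 4; zero-pad to 4 bytes: K' = 7b 00 00 00.
K' ⊕ ipad = 4d 36 36 36.  K' ⊕ opad = 27 5c 5c 5c.
Inner input = (K'⊕ipad) ∥ m = 4d 36 36 36 ∥ 67 74 06 20 9d.
Inner hash: sum = 77+54+54+54+103+116+6+32+157 = 653 → 02 8d.
Outer input = (K'⊕opad) ∥ inner = 27 5c 5c 5c ∥ 02 8d.
Outer hash (tag): sum = 39+92+92+92+2+141 = 458 → 01 ca.

01ca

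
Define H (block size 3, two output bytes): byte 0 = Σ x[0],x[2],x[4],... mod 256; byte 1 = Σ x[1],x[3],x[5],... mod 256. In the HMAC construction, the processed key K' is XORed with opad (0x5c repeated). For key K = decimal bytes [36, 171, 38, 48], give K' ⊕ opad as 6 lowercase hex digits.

Key decimal bytes [36, 171, 38, 48] = 24 ab 26 30 is 4 bytes > B = 3, so hash it first: H(key) = 4a db, then zero-pad to 3 bytes: K' = 4a db 00.
XOR each byte with 0x5c: 4a⊕5c=16, db⊕5c=87, 00⊕5c=5c.

16875c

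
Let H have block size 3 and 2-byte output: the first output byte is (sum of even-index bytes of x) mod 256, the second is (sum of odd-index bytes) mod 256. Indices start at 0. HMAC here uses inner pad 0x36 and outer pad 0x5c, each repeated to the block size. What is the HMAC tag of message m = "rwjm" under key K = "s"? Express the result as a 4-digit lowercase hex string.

9dbb

Key "s" = 73 is 1 byte ≤ B = 3; zero-pad to 3 bytes: K' = 73 00 00.
K' ⊕ ipad = 45 36 36.  K' ⊕ opad = 2f 5c 5c.
Inner input = (K'⊕ipad) ∥ m = 45 36 36 ∥ 72 77 6a 6d.
Inner hash: even-index sum = 351 mod 256 = 95; odd-index sum = 274 mod 256 = 18 → 5f 12.
Outer input = (K'⊕opad) ∥ inner = 2f 5c 5c ∥ 5f 12.
Outer hash (tag): even-index sum = 157 mod 256 = 157; odd-index sum = 187 mod 256 = 187 → 9d bb.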